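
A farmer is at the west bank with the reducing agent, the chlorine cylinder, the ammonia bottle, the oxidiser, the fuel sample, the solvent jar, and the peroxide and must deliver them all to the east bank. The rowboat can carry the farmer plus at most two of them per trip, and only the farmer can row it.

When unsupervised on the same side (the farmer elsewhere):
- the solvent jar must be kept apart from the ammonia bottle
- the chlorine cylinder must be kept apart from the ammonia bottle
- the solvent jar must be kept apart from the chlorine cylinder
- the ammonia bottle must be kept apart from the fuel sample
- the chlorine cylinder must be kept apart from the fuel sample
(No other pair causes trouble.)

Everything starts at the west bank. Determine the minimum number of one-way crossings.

11

Counting alone: the farmer can take at most 2 across per trip to the east bank, so moving all 7 needs at least 4 loaded trips out, with a return between consecutive ones — at least 7 crossings.
The safety rule pushes this higher. Following every safe sequence of crossings, the most of the 7 that can be at the east bank as the rowboat arrives there on crossings 7, 9 is 5, 6 respectively — never all 7.
So no plan with fewer than 11 crossings exists, and this one achieves 11:
1. Farmer goes to the east bank with the ammonia bottle and the chlorine cylinder.  [the west bank: the fuel sample, the oxidiser, the peroxide, the reducing agent, the solvent jar | the east bank: the ammonia bottle, the chlorine cylinder]
2. Farmer goes back to the west bank with the chlorine cylinder.  [the west bank: the chlorine cylinder, the fuel sample, the oxidiser, the peroxide, the reducing agent, the solvent jar | the east bank: the ammonia bottle]
3. Farmer goes to the east bank with the chlorine cylinder and the reducing agent.  [the west bank: the fuel sample, the oxidiser, the peroxide, the solvent jar | the east bank: the ammonia bottle, the chlorine cylinder, the reducing agent]
4. Farmer goes back to the west bank with the chlorine cylinder.  [the west bank: the chlorine cylinder, the fuel sample, the oxidiser, the peroxide, the solvent jar | the east bank: the ammonia bottle, the reducing agent]
5. Farmer goes to the east bank with the chlorine cylinder and the oxidiser.  [the west bank: the fuel sample, the peroxide, the solvent jar | the east bank: the ammonia bottle, the chlorine cylinder, the oxidiser, the reducing agent]
6. Farmer goes back to the west bank with the chlorine cylinder.  [the west bank: the chlorine cylinder, the fuel sample, the peroxide, the solvent jar | the east bank: the ammonia bottle, the oxidiser, the reducing agent]
7. Farmer goes to the east bank with the chlorine cylinder and the peroxide.  [the west bank: the fuel sample, the solvent jar | the east bank: the ammonia bottle, the chlorine cylinder, the oxidiser, the peroxide, the reducing agent]
8. Farmer goes back to the west bank with the chlorine cylinder.  [the west bank: the chlorine cylinder, the fuel sample, the solvent jar | the east bank: the ammonia bottle, the oxidiser, the peroxide, the reducing agent]
9. Farmer goes to the east bank with the fuel sample and the solvent jar.  [the west bank: the chlorine cylinder | the east bank: the ammonia bottle, the fuel sample, the oxidiser, the peroxide, the reducing agent, the solvent jar]
10. Farmer goes back to the west bank with the ammonia bottle.  [the west bank: the ammonia bottle, the chlorine cylinder | the east bank: the fuel sample, the oxidiser, the peroxide, the reducing agent, the solvent jar]
11. Farmer goes to the east bank with the ammonia bottle and the chlorine cylinder.  [the west bank: — | the east bank: the ammonia bottle, the chlorine cylinder, the fuel sample, the oxidiser, the peroxide, the reducing agent, the solvent jar]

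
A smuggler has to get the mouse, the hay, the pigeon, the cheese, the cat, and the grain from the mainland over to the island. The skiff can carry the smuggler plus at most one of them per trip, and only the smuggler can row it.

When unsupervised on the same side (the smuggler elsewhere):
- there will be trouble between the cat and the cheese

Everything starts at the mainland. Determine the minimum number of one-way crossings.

11

Counting alone: the smuggler can take at most 1 across per trip to the island, so moving all 6 needs at least 6 loaded trips out, with a return between consecutive ones — at least 11 crossings.
The plan below uses exactly 11 crossings, so it is optimal:
1. Smuggler goes to the island with the cheese.  [the mainland: the cat, the grain, the hay, the mouse, the pigeon | the island: the cheese]
2. Smuggler goes back to the mainland alone.  [the mainland: the cat, the grain, the hay, the mouse, the pigeon | the island: the cheese]
3. Smuggler goes to the island with the mouse.  [the mainland: the cat, the grain, the hay, the pigeon | the island: the cheese, the mouse]
4. Smuggler goes back to the mainland alone.  [the mainland: the cat, the grain, the hay, the pigeon | the island: the cheese, the mouse]
5. Smuggler goes to the island with the hay.  [the mainland: the cat, the grain, the pigeon | the island: the cheese, the hay, the mouse]
6. Smuggler goes back to the mainland alone.  [the mainland: the cat, the grain, the pigeon | the island: the cheese, the hay, the mouse]
7. Smuggler goes to the island with the pigeon.  [the mainland: the cat, the grain | the island: the cheese, the hay, the mouse, the pigeon]
8. Smuggler goes back to the mainland alone.  [the mainland: the cat, the grain | the island: the cheese, the hay, the mouse, the pigeon]
9. Smuggler goes to the island with the grain.  [the mainland: the cat | the island: the cheese, the grain, the hay, the mouse, the pigeon]
10. Smuggler goes back to the mainland alone.  [the mainland: the cat | the island: the cheese, the grain, the hay, the mouse, the pigeon]
11. Smuggler goes to the island with the cat.  [the mainland: — | the island: the cat, the cheese, the grain, the hay, the mouse, the pigeon]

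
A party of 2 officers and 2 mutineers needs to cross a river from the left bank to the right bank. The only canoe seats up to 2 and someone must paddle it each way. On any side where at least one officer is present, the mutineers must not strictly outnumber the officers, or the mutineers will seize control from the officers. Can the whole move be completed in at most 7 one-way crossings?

Yes — this plan uses 5 crossings (≤ 7):
1. 2 mutineers → the right bank.  (the left bank: 2O 0M; the right bank: 0O 2M)
2. 1 mutineer ← the left bank.  (the left bank: 2O 1M; the right bank: 0O 1M)
3. 2 officers → the right bank.  (the left bank: 0O 1M; the right bank: 2O 1M)
4. 1 mutineer ← the left bank.  (the left bank: 0O 2M; the right bank: 2O 0M)
5. 2 mutineers → the right bank.  (the left bank: 0O 0M; the right bank: 2O 2M)

Yes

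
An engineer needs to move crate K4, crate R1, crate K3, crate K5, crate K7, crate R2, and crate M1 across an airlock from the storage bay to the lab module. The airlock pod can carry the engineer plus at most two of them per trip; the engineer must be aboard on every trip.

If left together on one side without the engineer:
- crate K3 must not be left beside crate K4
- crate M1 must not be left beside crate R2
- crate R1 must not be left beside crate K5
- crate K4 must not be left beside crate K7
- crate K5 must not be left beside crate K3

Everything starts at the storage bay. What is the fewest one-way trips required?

Whatever the first load, the items left behind include a forbidden pair without the engineer. No opening move is safe, so no plan exists.

impossible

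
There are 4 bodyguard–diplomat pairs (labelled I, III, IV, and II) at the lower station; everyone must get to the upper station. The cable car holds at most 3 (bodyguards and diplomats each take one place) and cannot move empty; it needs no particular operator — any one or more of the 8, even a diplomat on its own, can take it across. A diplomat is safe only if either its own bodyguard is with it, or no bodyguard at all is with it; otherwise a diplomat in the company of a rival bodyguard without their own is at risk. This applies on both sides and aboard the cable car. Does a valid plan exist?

Yes

1. bodyguard I and diplomat I cross → the upper station.
2. bodyguard I crosses ← the lower station.
3. bodyguard I, bodyguard III, and diplomat III cross → the upper station.
4. bodyguard I and diplomat I cross ← the lower station.
5. bodyguard I, bodyguard II, and bodyguard IV cross → the upper station.
6. diplomat III crosses ← the lower station.
7. diplomat I and diplomat III cross → the upper station.
8. diplomat I crosses ← the lower station.
9. diplomat I, diplomat II, and diplomat IV cross → the upper station.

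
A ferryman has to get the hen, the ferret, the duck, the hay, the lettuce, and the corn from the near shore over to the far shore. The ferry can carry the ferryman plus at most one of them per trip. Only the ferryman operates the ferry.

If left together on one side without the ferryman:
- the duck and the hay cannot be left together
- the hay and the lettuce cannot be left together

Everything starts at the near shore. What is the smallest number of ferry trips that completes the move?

Counting alone: the ferryman can take at most 1 across per trip to the far shore, so moving all 6 needs at least 6 loaded trips out, with a return between consecutive ones — at least 11 crossings.
The safety rule pushes this higher. Following every safe sequence of crossings, the most of the 6 that can be at the far shore as the ferry arrives there on crossing 11 is 5 — never all 6.
So no plan with fewer than 13 crossings exists, and this one achieves 13:
1. Ferryman goes to the far shore with the hay.
2. Ferryman goes back to the near shore alone.
3. Ferryman goes to the far shore with the hen.
4. Ferryman goes back to the near shore alone.
5. Ferryman goes to the far shore with the ferret.
6. Ferryman goes back to the near shore alone.
7. Ferryman goes to the far shore with the duck.
8. Ferryman goes back to the near shore with the hay.
9. Ferryman goes to the far shore with the lettuce.
10. Ferryman goes back to the near shore alone.
11. Ferryman goes to the far shore with the corn.
12. Ferryman goes back to the near shore alone.
13. Ferryman goes to the far shore with the hay.

13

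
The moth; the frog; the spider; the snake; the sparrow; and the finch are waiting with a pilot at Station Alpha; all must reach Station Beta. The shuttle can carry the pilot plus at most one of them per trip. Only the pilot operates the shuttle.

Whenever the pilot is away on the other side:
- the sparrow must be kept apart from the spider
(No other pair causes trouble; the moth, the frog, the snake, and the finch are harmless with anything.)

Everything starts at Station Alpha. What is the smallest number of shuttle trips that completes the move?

11

Counting alone: the pilot can take at most 1 across per trip to Station Beta, so moving all 6 needs at least 6 loaded trips out, with a return between consecutive ones — at least 11 crossings.
The plan below uses exactly 11 crossings, so it is optimal:
1. Pilot goes to Station Beta with the spider.  [Station Alpha: the finch, the frog, the moth, the snake, the sparrow | Station Beta: the spider]
2. Pilot goes back to Station Alpha alone.  [Station Alpha: the finch, the frog, the moth, the snake, the sparrow | Station Beta: the spider]
3. Pilot goes to Station Beta with the moth.  [Station Alpha: the finch, the frog, the snake, the sparrow | Station Beta: the moth, the spider]
4. Pilot goes back to Station Alpha alone.  [Station Alpha: the finch, the frog, the snake, the sparrow | Station Beta: the moth, the spider]
5. Pilot goes to Station Beta with the frog.  [Station Alpha: the finch, the snake, the sparrow | Station Beta: the frog, the moth, the spider]
6. Pilot goes back to Station Alpha alone.  [Station Alpha: the finch, the snake, the sparrow | Station Beta: the frog, the moth, the spider]
7. Pilot goes to Station Beta with the snake.  [Station Alpha: the finch, the sparrow | Station Beta: the frog, the moth, the snake, the spider]
8. Pilot goes back to Station Alpha alone.  [Station Alpha: the finch, the sparrow | Station Beta: the frog, the moth, the snake, the spider]
9. Pilot goes to Station Beta with the finch.  [Station Alpha: the sparrow | Station Beta: the finch, the frog, the moth, the snake, the spider]
10. Pilot goes back to Station Alpha alone.  [Station Alpha: the sparrow | Station Beta: the finch, the frog, the moth, the snake, the spider]
11. Pilot goes to Station Beta with the sparrow.  [Station Alpha: — | Station Beta: the finch, the frog, the moth, the snake, the sparrow, the spider]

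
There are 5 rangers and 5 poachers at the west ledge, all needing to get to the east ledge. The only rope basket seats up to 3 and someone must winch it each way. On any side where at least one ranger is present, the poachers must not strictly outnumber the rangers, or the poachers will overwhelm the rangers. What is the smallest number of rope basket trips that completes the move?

11

Counting alone: each trip to the east ledge takes at most 3 across and each return brings at least 1 back, so after t trips out (and t−1 returns) at most 3t − (t−1) of the 10 are across; that first reaches 10 at t = 5, so at least 9 crossings are needed.
The safety rule pushes this higher. Following every safe sequence of crossings, the most of the 10 that can be at the east ledge as the rope basket arrives there on crossing 9 is 9 — never all 10.
So no plan with fewer than 11 crossings exists, and this one achieves 11:
1. 2 poachers → the east ledge.  (the west ledge: 5R 3P; the east ledge: 0R 2P)
2. 1 poacher ← the west ledge.  (the west ledge: 5R 4P; the east ledge: 0R 1P)
3. 3 poachers → the east ledge.  (the west ledge: 5R 1P; the east ledge: 0R 4P)
4. 1 poacher ← the west ledge.  (the west ledge: 5R 2P; the east ledge: 0R 3P)
5. 3 rangers → the east ledge.  (the west ledge: 2R 2P; the east ledge: 3R 3P)
6. 1 ranger and 1 poacher ← the west ledge.  (the west ledge: 3R 3P; the east ledge: 2R 2P)
7. 3 rangers → the east ledge.  (the west ledge: 0R 3P; the east ledge: 5R 2P)
8. 1 poacher ← the west ledge.  (the west ledge: 0R 4P; the east ledge: 5R 1P)
9. 2 poachers → the east ledge.  (the west ledge: 0R 2P; the east ledge: 5R 3P)
10. 1 poacher ← the west ledge.  (the west ledge: 0R 3P; the east ledge: 5R 2P)
11. 3 poachers → the east ledge.  (the west ledge: 0R 0P; the east ledge: 5R 5P)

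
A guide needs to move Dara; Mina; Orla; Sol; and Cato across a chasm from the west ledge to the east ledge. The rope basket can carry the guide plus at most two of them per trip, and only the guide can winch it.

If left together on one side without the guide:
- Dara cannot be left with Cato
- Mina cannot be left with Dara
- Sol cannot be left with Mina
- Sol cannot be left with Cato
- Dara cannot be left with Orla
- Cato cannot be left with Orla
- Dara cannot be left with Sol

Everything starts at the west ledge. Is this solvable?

No

Whatever the first load, the items left behind include a forbidden pair without the guide. No opening move is safe, so no plan exists.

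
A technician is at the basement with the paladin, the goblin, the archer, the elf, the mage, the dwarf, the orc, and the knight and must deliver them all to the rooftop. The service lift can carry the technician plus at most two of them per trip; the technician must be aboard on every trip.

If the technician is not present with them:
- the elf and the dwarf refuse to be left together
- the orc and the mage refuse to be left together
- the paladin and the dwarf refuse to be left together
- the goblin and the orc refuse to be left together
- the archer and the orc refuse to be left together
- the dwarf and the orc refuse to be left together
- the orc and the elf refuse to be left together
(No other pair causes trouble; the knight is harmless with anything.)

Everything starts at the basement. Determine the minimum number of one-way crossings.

Counting alone: the technician can take at most 2 across per trip to the rooftop, so moving all 8 needs at least 4 loaded trips out, with a return between consecutive ones — at least 7 crossings.
The safety rule pushes this higher. Following every safe sequence of crossings, the most of the 8 that can be at the rooftop as the service lift arrives there on crossings 7, 9, 11 is 5, 6, 7 respectively — never all 8.
So no plan with fewer than 13 crossings exists, and this one achieves 13:
1. Technician goes to the rooftop with the dwarf and the orc.
2. Technician goes back to the basement with the dwarf.
3. Technician goes to the rooftop with the elf and the paladin.
4. Technician goes back to the basement with the elf.
5. Technician goes to the rooftop with the elf and the goblin.
6. Technician goes back to the basement with the orc.
7. Technician goes to the rooftop with the archer and the orc.
8. Technician goes back to the basement with the orc.
9. Technician goes to the rooftop with the dwarf and the mage.
10. Technician goes back to the basement with the dwarf.
11. Technician goes to the rooftop with the dwarf and the knight.
12. Technician goes back to the basement with the dwarf.
13. Technician goes to the rooftop with the dwarf and the orc.

13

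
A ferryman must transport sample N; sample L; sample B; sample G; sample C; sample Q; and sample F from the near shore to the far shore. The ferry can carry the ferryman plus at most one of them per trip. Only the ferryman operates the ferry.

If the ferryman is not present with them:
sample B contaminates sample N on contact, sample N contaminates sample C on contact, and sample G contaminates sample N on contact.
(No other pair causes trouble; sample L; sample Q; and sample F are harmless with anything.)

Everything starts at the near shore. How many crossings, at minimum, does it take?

impossible

Following every safe sequence of crossings from the start, the most of the 7 that can be at the far shore as the ferry arrives there on crossings 1, 3, 5, 7, 9 is 1, 2, 3, 4, 5 respectively; the best ever achieved is 5 of 7.
From crossing 11 on, no configuration arises that was not already reachable earlier: only 72 distinct safe configurations (who is on which side, and where the ferry is) can ever be reached, none of them has everyone across, and every continuation just revisits them. So no valid plan exists.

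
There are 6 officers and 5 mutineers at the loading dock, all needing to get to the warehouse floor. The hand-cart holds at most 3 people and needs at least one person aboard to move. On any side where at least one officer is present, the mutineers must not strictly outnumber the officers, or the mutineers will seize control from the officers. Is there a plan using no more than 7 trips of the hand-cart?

No

Counting alone: each trip to the warehouse floor takes at most 3 across and each return brings at least 1 back, so after t trips out (and t−1 returns) at most 3t − (t−1) of the 11 are across; that first reaches 11 at t = 5, so at least 9 crossings are needed.
Since 7 < 9, 7 crossings cannot be enough. (The shortest complete plan in fact takes 9:)
1. 3 mutineers → the warehouse floor.  (the loading dock: 6O 2M; the warehouse floor: 0O 3M)
2. 1 mutineer ← the loading dock.  (the loading dock: 6O 3M; the warehouse floor: 0O 2M)
3. 3 officers → the warehouse floor.  (the loading dock: 3O 3M; the warehouse floor: 3O 2M)
4. 1 officer ← the loading dock.  (the loading dock: 4O 3M; the warehouse floor: 2O 2M)
5. 2 officers and 1 mutineer → the warehouse floor.  (the loading dock: 2O 2M; the warehouse floor: 4O 3M)
6. 1 officer ← the loading dock.  (the loading dock: 3O 2M; the warehouse floor: 3O 3M)
7. 2 officers and 1 mutineer → the warehouse floor.  (the loading dock: 1O 1M; the warehouse floor: 5O 4M)
8. 1 officer ← the loading dock.  (the loading dock: 2O 1M; the warehouse floor: 4O 4M)
9. 2 officers and 1 mutineer → the warehouse floor.  (the loading dock: 0O 0M; the warehouse floor: 6O 5M)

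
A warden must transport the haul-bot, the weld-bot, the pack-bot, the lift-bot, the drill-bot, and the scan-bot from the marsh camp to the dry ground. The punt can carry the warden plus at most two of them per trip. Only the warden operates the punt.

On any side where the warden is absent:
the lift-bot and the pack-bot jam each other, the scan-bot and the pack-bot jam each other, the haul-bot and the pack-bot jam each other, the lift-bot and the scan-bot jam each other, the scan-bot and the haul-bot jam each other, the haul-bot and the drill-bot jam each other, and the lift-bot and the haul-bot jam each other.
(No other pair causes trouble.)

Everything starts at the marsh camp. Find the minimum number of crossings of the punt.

impossible

Whatever the first load, the items left behind include a forbidden pair without the warden. No opening move is safe, so no plan exists.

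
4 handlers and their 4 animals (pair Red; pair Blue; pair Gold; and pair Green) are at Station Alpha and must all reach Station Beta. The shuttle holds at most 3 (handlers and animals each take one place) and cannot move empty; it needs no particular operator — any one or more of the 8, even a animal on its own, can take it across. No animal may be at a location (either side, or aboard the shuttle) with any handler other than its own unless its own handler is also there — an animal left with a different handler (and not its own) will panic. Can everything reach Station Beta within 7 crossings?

Counting alone: each trip to Station Beta takes at most 3 across and each return brings at least 1 back, so after t trips out (and t−1 returns) at most 3t − (t−1) of the 8 are across; that first reaches 8 at t = 4, so at least 7 crossings are needed.
The safety rule pushes this higher. Following every safe sequence of crossings, the most of the 8 that can be at Station Beta as the shuttle arrives there on crossing 7 is 7 — never all 8.
So the move cannot be finished within 7 crossings. (The shortest complete plan takes 9:)
1. animal Red and handler Red cross → Station Beta.
2. handler Red crosses ← Station Alpha.
3. animal Blue, handler Blue, and handler Red cross → Station Beta.
4. animal Red and handler Red cross ← Station Alpha.
5. handler Gold, handler Green, and handler Red cross → Station Beta.
6. animal Blue crosses ← Station Alpha.
7. animal Blue and animal Red cross → Station Beta.
8. animal Red crosses ← Station Alpha.
9. animal Gold, animal Green, and animal Red cross → Station Beta.

No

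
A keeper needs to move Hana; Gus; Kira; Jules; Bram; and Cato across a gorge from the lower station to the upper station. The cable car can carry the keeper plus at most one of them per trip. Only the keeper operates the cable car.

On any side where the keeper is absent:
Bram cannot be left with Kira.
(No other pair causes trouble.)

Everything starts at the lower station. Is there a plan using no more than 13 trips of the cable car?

Yes

Yes — this plan uses 11 crossings (≤ 13):
1. Keeper goes to the upper station with Kira.  [the lower station: Bram, Cato, Gus, Hana, Jules | the upper station: Kira]
2. Keeper goes back to the lower station alone.  [the lower station: Bram, Cato, Gus, Hana, Jules | the upper station: Kira]
3. Keeper goes to the upper station with Hana.  [the lower station: Bram, Cato, Gus, Jules | the upper station: Hana, Kira]
4. Keeper goes back to the lower station alone.  [the lower station: Bram, Cato, Gus, Jules | the upper station: Hana, Kira]
5. Keeper goes to the upper station with Gus.  [the lower station: Bram, Cato, Jules | the upper station: Gus, Hana, Kira]
6. Keeper goes back to the lower station alone.  [the lower station: Bram, Cato, Jules | the upper station: Gus, Hana, Kira]
7. Keeper goes to the upper station with Jules.  [the lower station: Bram, Cato | the upper station: Gus, Hana, Jules, Kira]
8. Keeper goes back to the lower station alone.  [the lower station: Bram, Cato | the upper station: Gus, Hana, Jules, Kira]
9. Keeper goes to the upper station with Cato.  [the lower station: Bram | the upper station: Cato, Gus, Hana, Jules, Kira]
10. Keeper goes back to the lower station alone.  [the lower station: Bram | the upper station: Cato, Gus, Hana, Jules, Kira]
11. Keeper goes to the upper station with Bram.  [the lower station: — | the upper station: Bram, Cato, Gus, Hana, Jules, Kira]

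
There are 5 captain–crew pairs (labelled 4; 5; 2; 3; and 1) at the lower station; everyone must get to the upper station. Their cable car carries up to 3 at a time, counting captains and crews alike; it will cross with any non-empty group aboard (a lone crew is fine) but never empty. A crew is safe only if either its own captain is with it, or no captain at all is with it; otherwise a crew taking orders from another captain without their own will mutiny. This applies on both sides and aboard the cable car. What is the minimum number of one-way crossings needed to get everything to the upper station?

11

Counting alone: each trip to the upper station takes at most 3 across and each return brings at least 1 back, so after t trips out (and t−1 returns) at most 3t − (t−1) of the 10 are across; that first reaches 10 at t = 5, so at least 9 crossings are needed.
The safety rule pushes this higher. Following every safe sequence of crossings, the most of the 10 that can be at the upper station as the cable car arrives there on crossing 9 is 9 — never all 10.
So no plan with fewer than 11 crossings exists, and this one achieves 11:
1. captain 4 and crew 4 cross → the upper station.
2. captain 4 crosses ← the lower station.
3. crew 2, crew 3, and crew 5 cross → the upper station.
4. crew 4 crosses ← the lower station.
5. captain 2, captain 3, and captain 5 cross → the upper station.
6. captain 5 and crew 5 cross ← the lower station.
7. captain 1, captain 4, and captain 5 cross → the upper station.
8. crew 2 crosses ← the lower station.
9. crew 4 and crew 5 cross → the upper station.
10. crew 4 crosses ← the lower station.
11. crew 1, crew 2, and crew 4 cross → the upper station.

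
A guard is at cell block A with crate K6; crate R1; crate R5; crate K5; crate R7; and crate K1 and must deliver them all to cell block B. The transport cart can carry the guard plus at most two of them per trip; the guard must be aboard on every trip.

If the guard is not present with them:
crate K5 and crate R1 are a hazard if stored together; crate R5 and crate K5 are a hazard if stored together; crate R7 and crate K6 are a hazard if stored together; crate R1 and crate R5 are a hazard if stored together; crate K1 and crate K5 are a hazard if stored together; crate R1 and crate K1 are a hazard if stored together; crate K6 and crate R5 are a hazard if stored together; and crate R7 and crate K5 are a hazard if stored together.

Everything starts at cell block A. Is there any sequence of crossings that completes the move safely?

Whatever the first load, the items left behind include a forbidden pair without the guard. No opening move is safe, so no plan exists.

No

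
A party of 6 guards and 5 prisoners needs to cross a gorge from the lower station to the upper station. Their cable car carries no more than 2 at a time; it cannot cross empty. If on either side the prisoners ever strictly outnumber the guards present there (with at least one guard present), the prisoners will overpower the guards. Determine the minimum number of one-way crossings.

19

Counting alone: each trip to the upper station takes at most 2 across and each return brings at least 1 back, so after t trips out (and t−1 returns) at most 2t − (t−1) of the 11 are across; that first reaches 11 at t = 10, so at least 19 crossings are needed.
The plan below uses exactly 19 crossings, so it is optimal:
1. 2 prisoners → the upper station.  (the lower station: 6G 3P; the upper station: 0G 2P)
2. 1 prisoner ← the lower station.  (the lower station: 6G 4P; the upper station: 0G 1P)
3. 2 prisoners → the upper station.  (the lower station: 6G 2P; the upper station: 0G 3P)
4. 1 prisoner ← the lower station.  (the lower station: 6G 3P; the upper station: 0G 2P)
5. 2 guards → the upper station.  (the lower station: 4G 3P; the upper station: 2G 2P)
6. 1 prisoner ← the lower station.  (the lower station: 4G 4P; the upper station: 2G 1P)
7. 1 guard and 1 prisoner → the upper station.  (the lower station: 3G 3P; the upper station: 3G 2P)
8. 1 guard ← the lower station.  (the lower station: 4G 3P; the upper station: 2G 2P)
9. 1 guard and 1 prisoner → the upper station.  (the lower station: 3G 2P; the upper station: 3G 3P)
10. 1 prisoner ← the lower station.  (the lower station: 3G 3P; the upper station: 3G 2P)
11. 1 guard and 1 prisoner → the upper station.  (the lower station: 2G 2P; the upper station: 4G 3P)
12. 1 guard ← the lower station.  (the lower station: 3G 2P; the upper station: 3G 3P)
13. 1 guard and 1 prisoner → the upper station.  (the lower station: 2G 1P; the upper station: 4G 4P)
14. 1 prisoner ← the lower station.  (the lower station: 2G 2P; the upper station: 4G 3P)
15. 1 guard and 1 prisoner → the upper station.  (the lower station: 1G 1P; the upper station: 5G 4P)
16. 1 guard ← the lower station.  (the lower station: 2G 1P; the upper station: 4G 4P)
17. 1 guard and 1 prisoner → the upper station.  (the lower station: 1G 0P; the upper station: 5G 5P)
18. 1 prisoner ← the lower station.  (the lower station: 1G 1P; the upper station: 5G 4P)
19. 1 guard and 1 prisoner → the upper station.  (the lower station: 0G 0P; the upper station: 6G 5P)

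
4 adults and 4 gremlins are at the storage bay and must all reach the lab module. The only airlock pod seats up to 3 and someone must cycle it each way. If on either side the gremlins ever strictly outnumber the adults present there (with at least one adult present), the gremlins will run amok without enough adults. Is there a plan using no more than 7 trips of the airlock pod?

No

Counting alone: each trip to the lab module takes at most 3 across and each return brings at least 1 back, so after t trips out (and t−1 returns) at most 3t − (t−1) of the 8 are across; that first reaches 8 at t = 4, so at least 7 crossings are needed.
The safety rule pushes this higher. Following every safe sequence of crossings, the most of the 8 that can be at the lab module as the airlock pod arrives there on crossing 7 is 7 — never all 8.
So the move cannot be finished within 7 crossings. (The shortest complete plan takes 9:)
1. 2 gremlins → the lab module.  (the storage bay: 4A 2G; the lab module: 0A 2G)
2. 1 gremlin ← the storage bay.  (the storage bay: 4A 3G; the lab module: 0A 1G)
3. 3 gremlins → the lab module.  (the storage bay: 4A 0G; the lab module: 0A 4G)
4. 1 gremlin ← the storage bay.  (the storage bay: 4A 1G; the lab module: 0A 3G)
5. 3 adults → the lab module.  (the storage bay: 1A 1G; the lab module: 3A 3G)
6. 1 adult and 1 gremlin ← the storage bay.  (the storage bay: 2A 2G; the lab module: 2A 2G)
7. 2 adults → the lab module.  (the storage bay: 0A 2G; the lab module: 4A 2G)
8. 1 gremlin ← the storage bay.  (the storage bay: 0A 3G; the lab module: 4A 1G)
9. 3 gremlins → the lab module.  (the storage bay: 0A 0G; the lab module: 4A 4G)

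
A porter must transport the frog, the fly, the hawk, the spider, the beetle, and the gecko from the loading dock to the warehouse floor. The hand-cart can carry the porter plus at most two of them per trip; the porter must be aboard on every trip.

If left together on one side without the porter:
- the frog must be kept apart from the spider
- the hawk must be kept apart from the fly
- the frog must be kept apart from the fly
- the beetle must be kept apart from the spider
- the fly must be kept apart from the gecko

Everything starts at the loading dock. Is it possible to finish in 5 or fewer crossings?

No

Counting alone: the porter can take at most 2 across per trip to the warehouse floor, so moving all 6 needs at least 3 loaded trips out, with a return between consecutive ones — at least 5 crossings.
The safety rule pushes this higher. Following every safe sequence of crossings, the most of the 6 that can be at the warehouse floor as the hand-cart arrives there on crossing 5 is 5 — never all 6.
So the move cannot be finished within 5 crossings. (The shortest complete plan takes 7:)
1. Porter goes to the warehouse floor with the fly and the spider.  [the loading dock: the beetle, the frog, the gecko, the hawk | the warehouse floor: the fly, the spider]
2. Porter goes back to the loading dock alone.  [the loading dock: the beetle, the frog, the gecko, the hawk | the warehouse floor: the fly, the spider]
3. Porter goes to the warehouse floor with the frog and the hawk.  [the loading dock: the beetle, the gecko | the warehouse floor: the fly, the frog, the hawk, the spider]
4. Porter goes back to the loading dock with the fly and the spider.  [the loading dock: the beetle, the fly, the gecko, the spider | the warehouse floor: the frog, the hawk]
5. Porter goes to the warehouse floor with the beetle and the gecko.  [the loading dock: the fly, the spider | the warehouse floor: the beetle, the frog, the gecko, the hawk]
6. Porter goes back to the loading dock alone.  [the loading dock: the fly, the spider | the warehouse floor: the beetle, the frog, the gecko, the hawk]
7. Porter goes to the warehouse floor with the fly and the spider.  [the loading dock: — | the warehouse floor: the beetle, the fly, the frog, the gecko, the hawk, the spider]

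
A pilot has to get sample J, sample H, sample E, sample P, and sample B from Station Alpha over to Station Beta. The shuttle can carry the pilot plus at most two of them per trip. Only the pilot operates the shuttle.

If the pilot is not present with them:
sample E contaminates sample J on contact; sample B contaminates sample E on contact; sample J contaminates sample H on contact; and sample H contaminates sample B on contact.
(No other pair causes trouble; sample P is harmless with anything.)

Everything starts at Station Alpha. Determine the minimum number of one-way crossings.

Counting alone: the pilot can take at most 2 across per trip to Station Beta, so moving all 5 needs at least 3 loaded trips out, with a return between consecutive ones — at least 5 crossings.
The plan below uses exactly 5 crossings, so it is optimal:
1. Pilot goes to Station Beta with sample B and sample J.  [Station Alpha: sample E, sample H, sample P | Station Beta: sample B, sample J]
2. Pilot goes back to Station Alpha alone.  [Station Alpha: sample E, sample H, sample P | Station Beta: sample B, sample J]
3. Pilot goes to Station Beta with sample P.  [Station Alpha: sample E, sample H | Station Beta: sample B, sample J, sample P]
4. Pilot goes back to Station Alpha alone.  [Station Alpha: sample E, sample H | Station Beta: sample B, sample J, sample P]
5. Pilot goes to Station Beta with sample E and sample H.  [Station Alpha: — | Station Beta: sample B, sample E, sample H, sample J, sample P]

5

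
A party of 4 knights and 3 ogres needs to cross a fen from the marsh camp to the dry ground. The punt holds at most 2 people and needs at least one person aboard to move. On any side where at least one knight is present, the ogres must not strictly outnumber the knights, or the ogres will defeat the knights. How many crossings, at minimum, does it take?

11

Counting alone: each trip to the dry ground takes at most 2 across and each return brings at least 1 back, so after t trips out (and t−1 returns) at most 2t − (t−1) of the 7 are across; that first reaches 7 at t = 6, so at least 11 crossings are needed.
The plan below uses exactly 11 crossings, so it is optimal:
1. 2 ogres → the dry ground.  (the marsh camp: 4K 1O; the dry ground: 0K 2O)
2. 1 ogre ← the marsh camp.  (the marsh camp: 4K 2O; the dry ground: 0K 1O)
3. 2 ogres → the dry ground.  (the marsh camp: 4K 0O; the dry ground: 0K 3O)
4. 1 ogre ← the marsh camp.  (the marsh camp: 4K 1O; the dry ground: 0K 2O)
5. 2 knights → the dry ground.  (the marsh camp: 2K 1O; the dry ground: 2K 2O)
6. 1 ogre ← the marsh camp.  (the marsh camp: 2K 2O; the dry ground: 2K 1O)
7. 1 knight and 1 ogre → the dry ground.  (the marsh camp: 1K 1O; the dry ground: 3K 2O)
8. 1 knight ← the marsh camp.  (the marsh camp: 2K 1O; the dry ground: 2K 2O)
9. 1 knight and 1 ogre → the dry ground.  (the marsh camp: 1K 0O; the dry ground: 3K 3O)
10. 1 ogre ← the marsh camp.  (the marsh camp: 1K 1O; the dry ground: 3K 2O)
11. 1 knight and 1 ogre → the dry ground.  (the marsh camp: 0K 0O; the dry ground: 4K 3O)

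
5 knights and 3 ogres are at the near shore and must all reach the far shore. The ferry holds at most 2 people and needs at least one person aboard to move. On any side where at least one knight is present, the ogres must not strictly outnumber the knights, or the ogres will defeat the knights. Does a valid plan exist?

1. 2 ogres → the far shore.  (the near shore: 5K 1O; the far shore: 0K 2O)
2. 1 ogre ← the near shore.  (the near shore: 5K 2O; the far shore: 0K 1O)
3. 2 ogres → the far shore.  (the near shore: 5K 0O; the far shore: 0K 3O)
4. 1 ogre ← the near shore.  (the near shore: 5K 1O; the far shore: 0K 2O)
5. 2 knights → the far shore.  (the near shore: 3K 1O; the far shore: 2K 2O)
6. 1 ogre ← the near shore.  (the near shore: 3K 2O; the far shore: 2K 1O)
7. 1 knight and 1 ogre → the far shore.  (the near shore: 2K 1O; the far shore: 3K 2O)
8. 1 ogre ← the near shore.  (the near shore: 2K 2O; the far shore: 3K 1O)
9. 2 ogres → the far shore.  (the near shore: 2K 0O; the far shore: 3K 3O)
10. 1 ogre ← the near shore.  (the near shore: 2K 1O; the far shore: 3K 2O)
11. 1 knight and 1 ogre → the far shore.  (the near shore: 1K 0O; the far shore: 4K 3O)
12. 1 ogre ← the near shore.  (the near shore: 1K 1O; the far shore: 4K 2O)
13. 1 knight and 1 ogre → the far shore.  (the near shore: 0K 0O; the far shore: 5K 3O)

Yes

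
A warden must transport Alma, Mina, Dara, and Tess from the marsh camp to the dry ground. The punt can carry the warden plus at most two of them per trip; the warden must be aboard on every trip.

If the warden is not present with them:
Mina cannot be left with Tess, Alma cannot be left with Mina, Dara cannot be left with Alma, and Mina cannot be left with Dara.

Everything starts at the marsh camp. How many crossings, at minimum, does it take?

Counting alone: the warden can take at most 2 across per trip to the dry ground, so moving all 4 needs at least 2 loaded trips out, with a return between consecutive ones — at least 3 crossings.
The safety rule pushes this higher. Following every safe sequence of crossings, the most of the 4 that can be at the dry ground as the punt arrives there on crossing 3 is 3 — never all 4.
So no plan with fewer than 5 crossings exists, and this one achieves 5:
1. Warden goes to the dry ground with Alma and Mina.  [the marsh camp: Dara, Tess | the dry ground: Alma, Mina]
2. Warden goes back to the marsh camp with Alma.  [the marsh camp: Alma, Dara, Tess | the dry ground: Mina]
3. Warden goes to the dry ground with Alma and Tess.  [the marsh camp: Dara | the dry ground: Alma, Mina, Tess]
4. Warden goes back to the marsh camp with Mina.  [the marsh camp: Dara, Mina | the dry ground: Alma, Tess]
5. Warden goes to the dry ground with Dara and Mina.  [the marsh camp: — | the dry ground: Alma, Dara, Mina, Tess]

5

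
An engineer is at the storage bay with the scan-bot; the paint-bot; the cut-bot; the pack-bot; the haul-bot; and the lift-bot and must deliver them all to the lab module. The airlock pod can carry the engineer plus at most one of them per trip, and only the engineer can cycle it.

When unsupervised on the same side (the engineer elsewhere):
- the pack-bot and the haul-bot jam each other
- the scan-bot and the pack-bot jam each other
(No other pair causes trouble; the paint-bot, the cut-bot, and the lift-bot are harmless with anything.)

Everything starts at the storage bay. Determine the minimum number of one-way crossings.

13

Counting alone: the engineer can take at most 1 across per trip to the lab module, so moving all 6 needs at least 6 loaded trips out, with a return between consecutive ones — at least 11 crossings.
The safety rule pushes this higher. Following every safe sequence of crossings, the most of the 6 that can be at the lab module as the airlock pod arrives there on crossing 11 is 5 — never all 6.
So no plan with fewer than 13 crossings exists, and this one achieves 13:
1. Engineer goes to the lab module with the pack-bot.  [the storage bay: the cut-bot, the haul-bot, the lift-bot, the paint-bot, the scan-bot | the lab module: the pack-bot]
2. Engineer goes back to the storage bay alone.  [the storage bay: the cut-bot, the haul-bot, the lift-bot, the paint-bot, the scan-bot | the lab module: the pack-bot]
3. Engineer goes to the lab module with the scan-bot.  [the storage bay: the cut-bot, the haul-bot, the lift-bot, the paint-bot | the lab module: the pack-bot, the scan-bot]
4. Engineer goes back to the storage bay with the pack-bot.  [the storage bay: the cut-bot, the haul-bot, the lift-bot, the pack-bot, the paint-bot | the lab module: the scan-bot]
5. Engineer goes to the lab module with the haul-bot.  [the storage bay: the cut-bot, the lift-bot, the pack-bot, the paint-bot | the lab module: the haul-bot, the scan-bot]
6. Engineer goes back to the storage bay alone.  [the storage bay: the cut-bot, the lift-bot, the pack-bot, the paint-bot | the lab module: the haul-bot, the scan-bot]
7. Engineer goes to the lab module with the paint-bot.  [the storage bay: the cut-bot, the lift-bot, the pack-bot | the lab module: the haul-bot, the paint-bot, the scan-bot]
8. Engineer goes back to the storage bay alone.  [the storage bay: the cut-bot, the lift-bot, the pack-bot | the lab module: the haul-bot, the paint-bot, the scan-bot]
9. Engineer goes to the lab module with the cut-bot.  [the storage bay: the lift-bot, the pack-bot | the lab module: the cut-bot, the haul-bot, the paint-bot, the scan-bot]
10. Engineer goes back to the storage bay alone.  [the storage bay: the lift-bot, the pack-bot | the lab module: the cut-bot, the haul-bot, the paint-bot, the scan-bot]
11. Engineer goes to the lab module with the lift-bot.  [the storage bay: the pack-bot | the lab module: the cut-bot, the haul-bot, the lift-bot, the paint-bot, the scan-bot]
12. Engineer goes back to the storage bay alone.  [the storage bay: the pack-bot | the lab module: the cut-bot, the haul-bot, the lift-bot, the paint-bot, the scan-bot]
13. Engineer goes to the lab module with the pack-bot.  [the storage bay: — | the lab module: the cut-bot, the haul-bot, the lift-bot, the pack-bot, the paint-bot, the scan-bot]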